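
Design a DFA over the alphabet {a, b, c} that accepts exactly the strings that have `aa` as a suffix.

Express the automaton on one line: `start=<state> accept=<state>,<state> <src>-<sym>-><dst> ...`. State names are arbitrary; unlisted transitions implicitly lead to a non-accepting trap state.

start=q0 accept=q2 q0-a->q1 q0-b->q0 q0-c->q0 q1-a->q2 q1-b->q0 q1-c->q0 q2-a->q2 q2-b->q0 q2-c->q0

Remember how much of `aa` the current input suffix matches. State q0 means no match yet; q1 means the last symbol is `a`; q2 means the last 2 symbols are `aa`. Only q2 accepts. On a mismatch, fall back to the longest proper suffix that is still a prefix of `aa`.
With 3 states:
        a   b   c  
>  q0   q1  q0  q0 
   q1   q2  q0  q0 
 * q2   q2  q0  q0 
(> = start, * = accepting)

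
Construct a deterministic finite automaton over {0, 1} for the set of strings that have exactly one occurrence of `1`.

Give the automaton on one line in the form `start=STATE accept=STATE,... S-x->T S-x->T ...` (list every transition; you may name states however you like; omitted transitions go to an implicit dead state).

Count `1`s, saturating at 2: state q0 means no `1` yet, q1 means one `1` seen, q2 means more than one. Each `1` increments (capped at q2); other symbols loop. Accept from {q1}.
With 3 states:
        0   1  
>  q0   q0  q1 
 * q1   q1  q2 
   q2   q2  q2 
(> = start, * = accepting)

start=q0 accept=q1 q0-0->q0 q0-1->q1 q1-0->q1 q1-1->q2 q2-0->q2 q2-1->q2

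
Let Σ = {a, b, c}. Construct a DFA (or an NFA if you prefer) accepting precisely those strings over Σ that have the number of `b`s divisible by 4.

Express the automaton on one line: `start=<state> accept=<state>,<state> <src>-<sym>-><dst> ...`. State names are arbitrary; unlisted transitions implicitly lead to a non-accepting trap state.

start=q0 accept=q0 q0-a->q0 q0-b->q1 q0-c->q0 q1-a->q1 q1-b->q2 q1-c->q1 q2-a->q2 q2-b->q3 q2-c->q2 q3-a->q3 q3-b->q0 q3-c->q3

The only thing that matters is how many `b`s have appeared, reduced mod 4. Use one state per residue: q0 for 0, …, q3 for 3. Reading `b` moves to the next residue; anything else stays put. q0 is accepting.
With 4 states:
        a   b   c  
>* q0   q0  q1  q0 
   q1   q1  q2  q1 
   q2   q2  q3  q2 
   q3   q3  q0  q3 
(> = start, * = accepting)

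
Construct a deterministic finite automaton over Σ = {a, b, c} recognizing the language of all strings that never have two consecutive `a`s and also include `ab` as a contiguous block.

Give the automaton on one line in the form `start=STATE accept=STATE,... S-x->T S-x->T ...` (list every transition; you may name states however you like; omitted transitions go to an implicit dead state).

Handle the two conditions separately and then intersect. One (3 states) tracks partial matches of the forbidden pattern `aa`; the other (3 states) tracks whether and how much of `ab` has been seen. Each combined state is a pair, one component from each; accept when both components accept.
A 7-state machine:
        a   b   c  
>  S0   S1  S0  S0 
   S1   S2  S3  S0 
   S2   S2  S4  S5 
 * S3   S6  S3  S3 
   S4   S4  S4  S4 
   S5   S2  S5  S5 
 * S6   S4  S3  S3 
(> = start, * = accepting)

start=S0 accept=S3,S6 S0-a->S1 S0-b->S0 S0-c->S0 S1-a->S2 S1-b->S3 S1-c->S0 S2-a->S2 S2-b->S4 S2-c->S5 S3-a->S6 S3-b->S3 S3-c->S3 S4-a->S4 S4-b->S4 S4-c->S4 S5-a->S2 S5-b->S5 S5-c->S5 S6-a->S4 S6-b->S3 S6-c->S3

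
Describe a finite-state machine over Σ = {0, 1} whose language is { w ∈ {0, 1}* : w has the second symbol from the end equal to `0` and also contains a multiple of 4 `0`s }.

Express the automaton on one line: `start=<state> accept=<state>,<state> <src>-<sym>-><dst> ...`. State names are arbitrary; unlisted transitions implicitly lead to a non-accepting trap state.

start=q0 accept=q4,q6 q0-0->q1 q0-1->q0 q1-0->q2 q1-1->q1 q2-0->q3 q2-1->q2 q3-0->q4 q3-1->q5 q4-0->q1 q4-1->q6 q5-0->q7 q5-1->q5 q6-0->q1 q6-1->q0 q7-0->q1 q7-1->q6

Run two small machines in parallel and take their product. One (7 states) tracks the last 2 symbols read; the other (4 states) tracks the count of `0`s modulo 4. Each combined state is a pair, one component from each; accept when both components accept. Minimizing collapses redundant product states.
With 8 states:
        0   1  
>  q0   q1  q0 
   q1   q2  q1 
   q2   q3  q2 
   q3   q4  q5 
 * q4   q1  q6 
   q5   q7  q5 
 * q6   q1  q0 
   q7   q1  q6 
(> = start, * = accepting)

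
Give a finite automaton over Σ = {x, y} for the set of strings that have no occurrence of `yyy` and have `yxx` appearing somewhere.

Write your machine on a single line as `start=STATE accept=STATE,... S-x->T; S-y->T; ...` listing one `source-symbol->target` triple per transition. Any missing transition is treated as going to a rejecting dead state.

start=q0; accept=q4,q6,q7; q0-x->q0; q0-y->q1; q1-x->q2; q1-y->q3; q2-x->q4; q2-y->q1; q3-x->q2; q3-y->q5; q4-x->q4; q4-y->q6; q5-x->q5; q5-y->q5; q6-x->q4; q6-y->q7; q7-x->q4; q7-y->q5

Build one automaton per condition and run them in lockstep. The first has 4 states tracking partial matches of the forbidden pattern `yyy`; the second has 4 states tracking whether and how much of `yxx` has been seen. A product state is a pair (one from each), accepting exactly when both do. After merging equivalent states the machine shrinks.
An 8-state machine:
        x   y  
>  q0   q0  q1 
   q1   q2  q3 
   q2   q4  q1 
   q3   q2  q5 
 * q4   q4  q6 
   q5   q5  q5 
 * q6   q4  q7 
 * q7   q4  q5 
(> = start, * = accepting)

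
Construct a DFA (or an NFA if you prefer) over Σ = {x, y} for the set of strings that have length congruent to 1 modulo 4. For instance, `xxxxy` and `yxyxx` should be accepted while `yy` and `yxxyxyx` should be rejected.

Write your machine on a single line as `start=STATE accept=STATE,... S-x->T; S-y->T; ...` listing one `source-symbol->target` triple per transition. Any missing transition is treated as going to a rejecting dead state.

start=S0; accept=S1; S0-x->S1; S0-y->S1; S1-x->S2; S1-y->S2; S2-x->S3; S2-y->S3; S3-x->S0; S3-y->S0

Count input length modulo 4: every symbol advances one step around the cycle S0 → S1 → S2 → S3 → S0. Accept at S1.
A 4-state machine:
        x   y  
>  S0   S1  S1 
 * S1   S2  S2 
   S2   S3  S3 
   S3   S0  S0 
(> = start, * = accepting)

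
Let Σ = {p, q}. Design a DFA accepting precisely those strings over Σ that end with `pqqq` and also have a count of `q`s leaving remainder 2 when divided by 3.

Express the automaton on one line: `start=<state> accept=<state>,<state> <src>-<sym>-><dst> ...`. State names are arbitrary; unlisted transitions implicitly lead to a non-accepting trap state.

Handle the two conditions separately and then intersect. One (5 states) tracks how much of the suffix `pqqq` has currently been matched; the other (3 states) tracks the count of `q`s modulo 3. Each combined state is a pair, one component from each; accept when both components accept.
With 15 states:
          p    q  
>  s0     s1   s2 
   s1     s1   s3 
   s2     s4   s5 
   s3     s4   s6 
   s4     s4   s7 
   s5     s8   s0 
   s6     s8   s9 
   s7     s8  s10 
   s8     s8  s11 
   s9     s1   s2 
   s10    s1  s12 
   s11    s1  s13 
   s12    s4   s5 
   s13    s4  s14 
 * s14    s8   s0 
(> = start, * = accepting)

start=s0 accept=s14 s0-p->s1 s0-q->s2 s1-p->s1 s1-q->s3 s2-p->s4 s2-q->s5 s3-p->s4 s3-q->s6 s4-p->s4 s4-q->s7 s5-p->s8 s5-q->s0 s6-p->s8 s6-q->s9 s7-p->s8 s7-q->s10 s8-p->s8 s8-q->s11 s9-p->s1 s9-q->s2 s10-p->s1 s10-q->s12 s11-p->s1 s11-q->s13 s12-p->s4 s12-q->s5 s13-p->s4 s13-q->s14 s14-p->s8 s14-q->s0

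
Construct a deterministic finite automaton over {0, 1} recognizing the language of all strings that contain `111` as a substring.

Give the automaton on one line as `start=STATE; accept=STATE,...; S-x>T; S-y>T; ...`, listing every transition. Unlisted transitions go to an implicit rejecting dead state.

States q0..q2 record the length of the longest prefix of `111` that matches the current input suffix. Reaching q3 means `111` has been seen, and we stay there forever. Accept from q3.
With 4 states:
        0   1  
>  q0   q0  q1 
   q1   q0  q2 
   q2   q0  q3 
 * q3   q3  q3 
(> = start, * = accepting)

start=q0; accept=q3; q0-0>q0; q0-1>q1; q1-0>q0; q1-1>q2; q2-0>q0; q2-1>q3; q3-0>q3; q3-1>q3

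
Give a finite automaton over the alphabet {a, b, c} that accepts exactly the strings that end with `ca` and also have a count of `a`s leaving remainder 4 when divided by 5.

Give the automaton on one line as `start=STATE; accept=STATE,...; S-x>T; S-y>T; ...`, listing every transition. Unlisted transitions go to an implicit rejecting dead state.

Build one automaton per condition and run them in lockstep. One (3 states) tracks how much of the suffix `ca` has currently been matched; the other (5 states) tracks the count of `a`s modulo 5. Each combined state is a pair, one component from each; accept when both components accept.
A 15-state machine:
          a    b    c  
>  s0     s1   s0   s2 
   s1     s3   s1   s4 
   s2     s5   s0   s2 
   s3     s6   s3   s7 
   s4     s8   s1   s4 
   s5     s3   s1   s4 
   s6     s9   s6  s10 
   s7    s11   s3   s7 
   s8     s6   s3   s7 
   s9     s0   s9  s12 
   s10   s13   s6  s10 
   s11    s9   s6  s10 
   s12   s14   s9  s12 
 * s13    s0   s9  s12 
   s14    s1   s0   s2 
(> = start, * = accepting)

start=s0; accept=s13; s0-a>s1; s0-b>s0; s0-c>s2; s1-a>s3; s1-b>s1; s1-c>s4; s2-a>s5; s2-b>s0; s2-c>s2; s3-a>s6; s3-b>s3; s3-c>s7; s4-a>s8; s4-b>s1; s4-c>s4; s5-a>s3; s5-b>s1; s5-c>s4; s6-a>s9; s6-b>s6; s6-c>s10; s7-a>s11; s7-b>s3; s7-c>s7; s8-a>s6; s8-b>s3; s8-c>s7; s9-a>s0; s9-b>s9; s9-c>s12; s10-a>s13; s10-b>s6; s10-c>s10; s11-a>s9; s11-b>s6; s11-c>s10; s12-a>s14; s12-b>s9; s12-c>s12; s13-a>s0; s13-b>s9; s13-c>s12; s14-a>s1; s14-b>s0; s14-c>s2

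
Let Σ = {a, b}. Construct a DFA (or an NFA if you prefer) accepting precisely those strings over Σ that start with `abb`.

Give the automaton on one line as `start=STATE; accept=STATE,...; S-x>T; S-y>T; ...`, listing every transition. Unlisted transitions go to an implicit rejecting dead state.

start=S0; accept=S3; S0-a>S1; S0-b>S4; S1-a>S4; S1-b>S2; S2-a>S4; S2-b>S3; S3-a>S3; S3-b>S3; S4-a>S4; S4-b>S4

Walk along `abb` while the input agrees: from S0 take `a` to S1, and so on. Any deviation drops to the rejecting sink S4. Once S3 is reached the prefix is confirmed and every continuation is accepted.
A 5-state machine:
        a   b  
>  S0   S1  S4 
   S1   S4  S2 
   S2   S4  S3 
 * S3   S3  S3 
   S4   S4  S4 
(> = start, * = accepting)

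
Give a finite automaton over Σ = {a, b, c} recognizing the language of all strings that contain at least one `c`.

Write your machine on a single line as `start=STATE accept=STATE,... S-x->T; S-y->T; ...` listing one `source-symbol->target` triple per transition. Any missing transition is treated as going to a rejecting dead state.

start=q0; accept=q1,q2; q0-a->q0; q0-b->q0; q0-c->q1; q1-a->q1; q1-b->q1; q1-c->q2; q2-a->q2; q2-b->q2; q2-c->q2

Count `c`s, saturating at 2: state q0 means no `c` yet, q1 means one `c` seen, q2 means more than one. Each `c` increments (capped at q2); other symbols loop. Accept from {q1, q2}.
        a   b   c  
>  q0   q0  q0  q1 
 * q1   q1  q1  q2 
 * q2   q2  q2  q2 
(> = start, * = accepting)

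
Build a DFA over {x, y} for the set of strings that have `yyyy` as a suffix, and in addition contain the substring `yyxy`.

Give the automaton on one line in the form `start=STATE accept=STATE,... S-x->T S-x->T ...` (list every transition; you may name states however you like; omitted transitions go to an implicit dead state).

Build one automaton per condition and run them in lockstep. One (5 states) tracks how much of the suffix `yyyy` has currently been matched; the other (5 states) tracks whether and how much of `yyxy` has been seen. Each combined state is a pair, one component from each; accept when both components accept. Equivalent product states are then merged.
9 states suffice.
        x   y  
>  s0   s0  s1 
   s1   s0  s2 
   s2   s3  s2 
   s3   s0  s4 
   s4   s5  s6 
   s5   s5  s4 
   s6   s5  s7 
   s7   s5  s8 
 * s8   s5  s8 
(> = start, * = accepting)

start=s0 accept=s8 s0-x->s0 s0-y->s1 s1-x->s0 s1-y->s2 s2-x->s3 s2-y->s2 s3-x->s0 s3-y->s4 s4-x->s5 s4-y->s6 s5-x->s5 s5-y->s4 s6-x->s5 s6-y->s7 s7-x->s5 s7-y->s8 s8-x->s5 s8-y->s8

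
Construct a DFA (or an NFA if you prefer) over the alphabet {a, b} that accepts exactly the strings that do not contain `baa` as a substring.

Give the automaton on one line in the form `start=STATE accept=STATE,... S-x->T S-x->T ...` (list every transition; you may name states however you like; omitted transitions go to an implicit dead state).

Track partial matches of the forbidden pattern `baa`. State q3 is a dead state reached once `baa` has occurred; every other state accepts. q0 means no part of `baa` is currently matched.
        a   b  
>* q0   q0  q1 
 * q1   q2  q1 
 * q2   q3  q1 
   q3   q3  q3 
(> = start, * = accepting)

start=q0 accept=q0,q1,q2 q0-a->q0 q0-b->q1 q1-a->q2 q1-b->q1 q2-a->q3 q2-b->q1 q3-a->q3 q3-b->q3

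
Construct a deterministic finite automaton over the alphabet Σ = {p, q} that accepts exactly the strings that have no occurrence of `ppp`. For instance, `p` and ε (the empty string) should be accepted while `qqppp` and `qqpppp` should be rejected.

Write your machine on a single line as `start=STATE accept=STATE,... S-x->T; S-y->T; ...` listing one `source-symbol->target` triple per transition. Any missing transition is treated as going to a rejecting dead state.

Track partial matches of the forbidden pattern `ppp`. State S3 is a dead state reached once `ppp` has occurred; every other state accepts. S0 means no part of `ppp` is currently matched.
4 states suffice.
        p   q  
>* S0   S1  S0 
 * S1   S2  S0 
 * S2   S3  S0 
   S3   S3  S3 
(> = start, * = accepting)

start=S0; accept=S0,S1,S2; S0-p->S1; S0-q->S0; S1-p->S2; S1-q->S0; S2-p->S3; S2-q->S0; S3-p->S3; S3-q->S3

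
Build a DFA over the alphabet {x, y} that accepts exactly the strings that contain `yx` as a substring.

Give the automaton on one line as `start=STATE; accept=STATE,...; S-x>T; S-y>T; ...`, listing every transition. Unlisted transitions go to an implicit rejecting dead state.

start=A; accept=C; A-x>A; A-y>B; B-x>C; B-y>B; C-x>C; C-y>C

Track how much of `yx` has been matched so far: state A is no progress, C is the absorbing accept state reached once `yx` has occurred. Intermediate states record partial matches; on a mismatch, fall back to the longest reusable overlap.
       x  y 
>  A   A  B 
   B   C  B 
 * C   C  C 
(> = start, * = accepting)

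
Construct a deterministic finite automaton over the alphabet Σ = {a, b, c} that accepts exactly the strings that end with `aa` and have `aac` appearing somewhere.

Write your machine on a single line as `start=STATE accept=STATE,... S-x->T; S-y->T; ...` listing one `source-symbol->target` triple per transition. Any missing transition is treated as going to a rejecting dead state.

Run two small machines in parallel and take their product. One (3 states) tracks how much of the suffix `aa` has currently been matched; the other (4 states) tracks whether and how much of `aac` has been seen. Each combined state is a pair, one component from each; accept when both components accept.
        a   b   c  
>  q0   q1  q0  q0 
   q1   q2  q0  q0 
   q2   q2  q0  q3 
   q3   q4  q3  q3 
   q4   q5  q3  q3 
 * q5   q5  q3  q3 
(> = start, * = accepting)

start=q0; accept=q5; q0-a->q1; q0-b->q0; q0-c->q0; q1-a->q2; q1-b->q0; q1-c->q0; q2-a->q2; q2-b->q0; q2-c->q3; q3-a->q4; q3-b->q3; q3-c->q3; q4-a->q5; q4-b->q3; q4-c->q3; q5-a->q5; q5-b->q3; q5-c->q3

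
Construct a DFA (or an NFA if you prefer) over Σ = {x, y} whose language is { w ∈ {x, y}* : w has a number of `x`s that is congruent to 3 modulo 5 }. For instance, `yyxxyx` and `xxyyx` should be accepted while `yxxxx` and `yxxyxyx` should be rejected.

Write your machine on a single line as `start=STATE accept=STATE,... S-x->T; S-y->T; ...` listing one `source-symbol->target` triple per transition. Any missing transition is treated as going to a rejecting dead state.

The only thing that matters is how many `x`s have appeared, reduced mod 5. Use one state per residue: S0 for 0, …, S4 for 4. Reading `x` moves to the next residue; anything else stays put. S3 is accepting.
        x   y  
>  S0   S1  S0 
   S1   S2  S1 
   S2   S3  S2 
 * S3   S4  S3 
   S4   S0  S4 
(> = start, * = accepting)

start=S0; accept=S3; S0-x->S1; S0-y->S0; S1-x->S2; S1-y->S1; S2-x->S3; S2-y->S2; S3-x->S4; S3-y->S3; S4-x->S0; S4-y->S4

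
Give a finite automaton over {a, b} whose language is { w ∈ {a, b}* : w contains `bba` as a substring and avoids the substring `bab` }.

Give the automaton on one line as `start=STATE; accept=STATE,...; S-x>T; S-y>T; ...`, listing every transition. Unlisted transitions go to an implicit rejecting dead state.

Build one automaton per condition and run them in lockstep. One (4 states) tracks whether and how much of `bba` has been seen; the other (4 states) tracks partial matches of the forbidden pattern `bab`. Each combined state is a pair, one component from each; accept when both components accept. After merging equivalent states the machine shrinks.
        a   b  
>  q0   q0  q1 
   q1   q2  q3 
   q2   q0  q4 
   q3   q5  q3 
   q4   q4  q4 
 * q5   q6  q4 
 * q6   q6  q7 
 * q7   q5  q7 
(> = start, * = accepting)

start=q0; accept=q5,q6,q7; q0-a>q0; q0-b>q1; q1-a>q2; q1-b>q3; q2-a>q0; q2-b>q4; q3-a>q5; q3-b>q3; q4-a>q4; q4-b>q4; q5-a>q6; q5-b>q4; q6-a>q6; q6-b>q7; q7-a>q5; q7-b>q7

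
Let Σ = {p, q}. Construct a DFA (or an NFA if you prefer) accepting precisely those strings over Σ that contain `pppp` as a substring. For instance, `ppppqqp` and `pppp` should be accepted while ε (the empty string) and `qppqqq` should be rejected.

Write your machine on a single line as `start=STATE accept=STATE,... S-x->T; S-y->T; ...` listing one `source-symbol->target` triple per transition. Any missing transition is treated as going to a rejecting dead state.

start=A; accept=E; A-p->B; A-q->A; B-p->C; B-q->A; C-p->D; C-q->A; D-p->E; D-q->A; E-p->E; E-q->E

States A..D record the length of the longest prefix of `pppp` that matches the current input suffix. Reaching E means `pppp` has been seen, and we stay there forever. Accept from E.
With 5 states:
       p  q 
>  A   B  A 
   B   C  A 
   C   D  A 
   D   E  A 
 * E   E  E 
(> = start, * = accepting)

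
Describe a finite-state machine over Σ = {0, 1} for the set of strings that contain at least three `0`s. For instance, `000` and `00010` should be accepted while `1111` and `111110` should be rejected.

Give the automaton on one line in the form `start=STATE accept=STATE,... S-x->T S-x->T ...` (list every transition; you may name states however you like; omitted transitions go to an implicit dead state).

Only the number of `0`s matters, and only up to 4. Make a chain q0 → q1 → q2 → q3 → q4 advanced by each `0` (with q4 absorbing); every other symbol self-loops. The accepting set is {q3, q4}.
        0   1  
>  q0   q1  q0 
   q1   q2  q1 
   q2   q3  q2 
 * q3   q4  q3 
 * q4   q4  q4 
(> = start, * = accepting)

start=q0 accept=q3,q4 q0-0->q1 q0-1->q0 q1-0->q2 q1-1->q1 q2-0->q3 q2-1->q2 q3-0->q4 q3-1->q3 q4-0->q4 q4-1->q4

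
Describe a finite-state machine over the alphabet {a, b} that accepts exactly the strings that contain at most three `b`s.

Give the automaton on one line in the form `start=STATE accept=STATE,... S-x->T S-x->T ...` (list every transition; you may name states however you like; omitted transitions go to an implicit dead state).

Only the number of `b`s matters, and only up to 4. Make a chain q0 → q1 → q2 → q3 → q4 advanced by each `b` (with q4 absorbing); every other symbol self-loops. The accepting set is {q0, q1, q2, q3}.
        a   b  
>* q0   q0  q1 
 * q1   q1  q2 
 * q2   q2  q3 
 * q3   q3  q4 
   q4   q4  q4 
(> = start, * = accepting)

start=q0 accept=q0,q1,q2,q3 q0-a->q0 q0-b->q1 q1-a->q1 q1-b->q2 q2-a->q2 q2-b->q3 q3-a->q3 q3-b->q4 q4-a->q4 q4-b->q4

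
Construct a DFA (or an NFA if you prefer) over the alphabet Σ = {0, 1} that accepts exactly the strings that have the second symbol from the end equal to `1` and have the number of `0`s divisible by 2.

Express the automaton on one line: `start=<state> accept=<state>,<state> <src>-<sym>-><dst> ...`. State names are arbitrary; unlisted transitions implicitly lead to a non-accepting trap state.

start=S0 accept=S6,S9 S0-0->S1 S0-1->S2 S1-0->S3 S1-1->S4 S2-0->S5 S2-1->S6 S3-0->S7 S3-1->S8 S4-0->S9 S4-1->S10 S5-0->S3 S5-1->S4 S6-0->S5 S6-1->S6 S7-0->S3 S7-1->S4 S8-0->S5 S8-1->S6 S9-0->S7 S9-1->S8 S10-0->S9 S10-1->S10

Run two small machines in parallel and take their product. One (7 states) tracks the last 2 symbols read; the other (2 states) tracks the count of `0`s modulo 2. Each combined state is a pair, one component from each; accept when both components accept.
With 11 states:
          0    1  
>  S0     S1   S2 
   S1     S3   S4 
   S2     S5   S6 
   S3     S7   S8 
   S4     S9  S10 
   S5     S3   S4 
 * S6     S5   S6 
   S7     S3   S4 
   S8     S5   S6 
 * S9     S7   S8 
   S10    S9  S10 
(> = start, * = accepting)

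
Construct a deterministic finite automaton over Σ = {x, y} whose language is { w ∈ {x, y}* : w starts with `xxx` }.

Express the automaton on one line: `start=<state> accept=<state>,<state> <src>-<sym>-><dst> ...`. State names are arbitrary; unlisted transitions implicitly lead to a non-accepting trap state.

start=q0 accept=q3 q0-x->q1 q0-y->q4 q1-x->q2 q1-y->q4 q2-x->q3 q2-y->q4 q3-x->q3 q3-y->q3 q4-x->q4 q4-y->q4

Walk along `xxx` while the input agrees: from q0 take `x` to q1, and so on. Any deviation drops to the rejecting sink q4. Once q3 is reached the prefix is confirmed and every continuation is accepted.
5 states suffice.
        x   y  
>  q0   q1  q4 
   q1   q2  q4 
   q2   q3  q4 
 * q3   q3  q3 
   q4   q4  q4 
(> = start, * = accepting)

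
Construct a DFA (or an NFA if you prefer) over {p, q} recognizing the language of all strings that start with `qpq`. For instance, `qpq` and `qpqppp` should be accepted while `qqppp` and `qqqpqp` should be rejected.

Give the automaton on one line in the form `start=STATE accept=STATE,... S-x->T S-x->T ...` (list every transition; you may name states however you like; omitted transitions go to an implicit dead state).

Check the first 3 symbols one by one: A through C record how many have matched `qpq` so far; any wrong symbol goes to the dead state E. After all 3 match we enter the accepting sink D.
5 states suffice.
       p  q 
>  A   E  B 
   B   C  E 
   C   E  D 
 * D   D  D 
   E   E  E 
(> = start, * = accepting)

start=A accept=D A-p->E A-q->B B-p->C B-q->E C-p->E C-q->D D-p->D D-q->D E-p->E E-q->E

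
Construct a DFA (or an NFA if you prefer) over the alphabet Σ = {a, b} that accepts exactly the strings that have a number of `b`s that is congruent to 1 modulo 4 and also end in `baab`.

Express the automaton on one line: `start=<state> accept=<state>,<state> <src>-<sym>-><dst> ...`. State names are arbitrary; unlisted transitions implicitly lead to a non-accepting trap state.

start=q0 accept=q7 q0-a->q0 q0-b->q1 q1-a->q1 q1-b->q2 q2-a->q2 q2-b->q3 q3-a->q3 q3-b->q4 q4-a->q5 q4-b->q1 q5-a->q6 q5-b->q1 q6-a->q0 q6-b->q7 q7-a->q1 q7-b->q2

Build one automaton per condition and run them in lockstep. One (4 states) tracks the count of `b`s modulo 4; the other (5 states) tracks how much of the suffix `baab` has currently been matched. Each combined state is a pair, one component from each; accept when both components accept. Minimizing collapses redundant product states.
With 8 states:
        a   b  
>  q0   q0  q1 
   q1   q1  q2 
   q2   q2  q3 
   q3   q3  q4 
   q4   q5  q1 
   q5   q6  q1 
   q6   q0  q7 
 * q7   q1  q2 
(> = start, * = accepting)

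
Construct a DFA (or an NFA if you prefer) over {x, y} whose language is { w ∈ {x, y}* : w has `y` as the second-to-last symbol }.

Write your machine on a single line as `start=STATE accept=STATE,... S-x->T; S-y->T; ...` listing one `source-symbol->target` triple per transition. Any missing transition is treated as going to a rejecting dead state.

start=S0; accept=S5,S6; S0-x->S1; S0-y->S2; S1-x->S3; S1-y->S4; S2-x->S5; S2-y->S6; S3-x->S3; S3-y->S4; S4-x->S5; S4-y->S6; S5-x->S3; S5-y->S4; S6-x->S5; S6-y->S6

A DFA must remember the last 2 symbols (since which symbol is second-to-last isn't known until the input ends). Use one state per possible window of the last ≤2 symbols; accept from those whose window starts with `y`.
        x   y  
>  S0   S1  S2 
   S1   S3  S4 
   S2   S5  S6 
   S3   S3  S4 
   S4   S5  S6 
 * S5   S3  S4 
 * S6   S5  S6 
(> = start, * = accepting)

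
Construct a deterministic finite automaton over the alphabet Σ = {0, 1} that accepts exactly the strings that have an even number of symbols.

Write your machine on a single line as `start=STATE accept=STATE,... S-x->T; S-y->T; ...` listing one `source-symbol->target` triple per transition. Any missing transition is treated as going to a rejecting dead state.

Only the length mod 2 matters, so use a 2-cycle: from any state, every input symbol moves to the next state, wrapping q1 back to q0. Mark q0 accepting.
2 states suffice.
        0   1  
>* q0   q1  q1 
   q1   q0  q0 
(> = start, * = accepting)

start=q0; accept=q0; q0-0->q1; q0-1->q1; q1-0->q0; q1-1->q0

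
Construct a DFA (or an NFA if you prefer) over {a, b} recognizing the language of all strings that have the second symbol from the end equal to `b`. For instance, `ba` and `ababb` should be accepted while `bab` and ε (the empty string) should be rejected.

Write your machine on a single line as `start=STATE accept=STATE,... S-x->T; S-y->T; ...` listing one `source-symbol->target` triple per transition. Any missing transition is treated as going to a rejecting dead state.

start=q0; accept=q5,q6; q0-a->q1; q0-b->q2; q1-a->q3; q1-b->q4; q2-a->q5; q2-b->q6; q3-a->q3; q3-b->q4; q4-a->q5; q4-b->q6; q5-a->q3; q5-b->q4; q6-a->q5; q6-b->q6

Because acceptance depends on a position counted from the end, the machine has to buffer the most recent 2 symbols. Make each state the string of the last up-to-2 symbols read; on input `x` shift the window left and append `x`. Accept when the buffered window has length 2 and begins with `b`.
        a   b  
>  q0   q1  q2 
   q1   q3  q4 
   q2   q5  q6 
   q3   q3  q4 
   q4   q5  q6 
 * q5   q3  q4 
 * q6   q5  q6 
(> = start, * = accepting)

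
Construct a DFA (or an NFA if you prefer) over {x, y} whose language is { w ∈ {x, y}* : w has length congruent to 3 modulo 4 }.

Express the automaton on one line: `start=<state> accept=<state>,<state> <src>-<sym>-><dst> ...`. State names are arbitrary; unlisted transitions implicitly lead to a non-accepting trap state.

start=S0 accept=S3 S0-x->S1 S0-y->S1 S1-x->S2 S1-y->S2 S2-x->S3 S2-y->S3 S3-x->S0 S3-y->S0

Count input length modulo 4: every symbol advances one step around the cycle S0 → S1 → S2 → S3 → S0. Accept at S3.
With 4 states:
        x   y  
>  S0   S1  S1 
   S1   S2  S2 
   S2   S3  S3 
 * S3   S0  S0 
(> = start, * = accepting)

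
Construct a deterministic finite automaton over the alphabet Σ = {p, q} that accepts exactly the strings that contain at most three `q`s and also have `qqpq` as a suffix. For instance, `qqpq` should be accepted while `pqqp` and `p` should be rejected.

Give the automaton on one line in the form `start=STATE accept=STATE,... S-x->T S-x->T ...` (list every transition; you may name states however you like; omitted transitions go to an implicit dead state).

start=S0 accept=S8 S0-p->S0 S0-q->S1 S1-p->S2 S1-q->S3 S2-p->S2 S2-q->S4 S3-p->S5 S3-q->S6 S4-p->S7 S4-q->S6 S5-p->S7 S5-q->S8 S6-p->S9 S6-q->S10 S7-p->S7 S7-q->S11 S8-p->S12 S8-q->S10 S9-p->S12 S9-q->S13 S10-p->S14 S10-q->S10 S11-p->S12 S11-q->S10 S12-p->S12 S12-q->S15 S13-p->S16 S13-q->S10 S14-p->S16 S14-q->S13 S15-p->S16 S15-q->S10 S16-p->S16 S16-q->S15

Run two small machines in parallel and take their product. The first has 5 states tracking the count of `q`s, saturating at 4; the second has 5 states tracking how much of the suffix `qqpq` has currently been matched. A product state is a pair (one from each), accepting exactly when both do.
A 17-state machine:
          p    q  
>  S0     S0   S1 
   S1     S2   S3 
   S2     S2   S4 
   S3     S5   S6 
   S4     S7   S6 
   S5     S7   S8 
   S6     S9  S10 
   S7     S7  S11 
 * S8    S12  S10 
   S9    S12  S13 
   S10   S14  S10 
   S11   S12  S10 
   S12   S12  S15 
   S13   S16  S10 
   S14   S16  S13 
   S15   S16  S10 
   S16   S16  S15 
(> = start, * = accepting)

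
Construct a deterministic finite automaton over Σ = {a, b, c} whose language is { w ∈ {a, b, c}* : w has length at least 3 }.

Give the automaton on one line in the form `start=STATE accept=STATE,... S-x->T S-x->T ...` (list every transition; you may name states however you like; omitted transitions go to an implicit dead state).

We only need to distinguish lengths 0, 1, …, 3, and '>3'. Chain S0 → S1 → S2 → S3 → S4 on every symbol, with S4 looping. Accepting states: {S3, S4}.
        a   b   c  
>  S0   S1  S1  S1 
   S1   S2  S2  S2 
   S2   S3  S3  S3 
 * S3   S4  S4  S4 
 * S4   S4  S4  S4 
(> = start, * = accepting)

start=S0 accept=S3,S4 S0-a->S1 S0-b->S1 S0-c->S1 S1-a->S2 S1-b->S2 S1-c->S2 S2-a->S3 S2-b->S3 S2-c->S3 S3-a->S4 S3-b->S4 S3-c->S4 S4-a->S4 S4-b->S4 S4-c->S4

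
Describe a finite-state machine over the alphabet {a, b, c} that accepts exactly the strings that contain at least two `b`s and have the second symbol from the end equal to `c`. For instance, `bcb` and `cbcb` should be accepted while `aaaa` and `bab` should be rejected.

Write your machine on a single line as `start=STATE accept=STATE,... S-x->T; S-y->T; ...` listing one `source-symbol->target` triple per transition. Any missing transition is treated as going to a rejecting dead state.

Run two small machines in parallel and take their product. One (4 states) tracks the count of `b`s, saturating at 3; the other (13 states) tracks the last 2 symbols read. Each combined state is a pair, one component from each; accept when both components accept. Equivalent product states are then merged.
With 7 states:
        a   b   c  
>  S0   S0  S1  S0 
   S1   S1  S2  S3 
   S2   S2  S2  S4 
   S3   S1  S5  S3 
   S4   S5  S5  S6 
 * S5   S2  S2  S4 
 * S6   S5  S5  S6 
(> = start, * = accepting)

start=S0; accept=S5,S6; S0-a->S0; S0-b->S1; S0-c->S0; S1-a->S1; S1-b->S2; S1-c->S3; S2-a->S2; S2-b->S2; S2-c->S4; S3-a->S1; S3-b->S5; S3-c->S3; S4-a->S5; S4-b->S5; S4-c->S6; S5-a->S2; S5-b->S2; S5-c->S4; S6-a->S5; S6-b->S5; S6-c->S6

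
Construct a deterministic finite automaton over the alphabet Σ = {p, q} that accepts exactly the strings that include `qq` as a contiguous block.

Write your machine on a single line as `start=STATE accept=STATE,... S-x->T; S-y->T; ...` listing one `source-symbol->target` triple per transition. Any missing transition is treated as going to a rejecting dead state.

start=S0; accept=S2; S0-p->S0; S0-q->S1; S1-p->S0; S1-q->S2; S2-p->S2; S2-q->S2

States S0..S1 record the length of the longest prefix of `qq` that matches the current input suffix. Reaching S2 means `qq` has been seen, and we stay there forever. Accept from S2.
A 3-state machine:
        p   q  
>  S0   S0  S1 
   S1   S0  S2 
 * S2   S2  S2 
(> = start, * = accepting)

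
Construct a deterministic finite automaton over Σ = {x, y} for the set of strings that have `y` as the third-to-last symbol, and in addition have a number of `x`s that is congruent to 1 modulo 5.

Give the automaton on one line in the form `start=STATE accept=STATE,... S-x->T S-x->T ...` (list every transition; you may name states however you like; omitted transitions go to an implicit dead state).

Handle the two conditions separately and then intersect. The first has 15 states tracking the last 3 symbols read; the second has 5 states tracking the count of `x`s modulo 5. A product state is a pair (one from each), accepting exactly when both do. After merging equivalent states the machine shrinks.
With 16 states:
          x    y  
>  S0     S1   S2 
   S1     S3   S4 
   S2     S5   S6 
   S3     S7   S3 
   S4     S3   S8 
   S5     S3   S9 
   S6    S10   S6 
   S7    S11   S7 
   S8     S3  S12 
 * S9     S3   S8 
 * S10    S3   S9 
   S11    S0  S13 
 * S12    S3  S12 
   S13   S14  S13 
   S14   S15   S2 
 * S15    S3   S4 
(> = start, * = accepting)

start=S0 accept=S9,S10,S12,S15 S0-x->S1 S0-y->S2 S1-x->S3 S1-y->S4 S2-x->S5 S2-y->S6 S3-x->S7 S3-y->S3 S4-x->S3 S4-y->S8 S5-x->S3 S5-y->S9 S6-x->S10 S6-y->S6 S7-x->S11 S7-y->S7 S8-x->S3 S8-y->S12 S9-x->S3 S9-y->S8 S10-x->S3 S10-y->S9 S11-x->S0 S11-y->S13 S12-x->S3 S12-y->S12 S13-x->S14 S13-y->S13 S14-x->S15 S14-y->S2 S15-x->S3 S15-y->S4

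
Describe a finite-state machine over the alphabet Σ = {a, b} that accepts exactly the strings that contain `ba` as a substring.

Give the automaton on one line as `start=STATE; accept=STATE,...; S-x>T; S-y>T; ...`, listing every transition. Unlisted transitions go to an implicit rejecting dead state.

States S0..S1 record the length of the longest prefix of `ba` that matches the current input suffix. Reaching S2 means `ba` has been seen, and we stay there forever. Accept from S2.
With 3 states:
        a   b  
>  S0   S0  S1 
   S1   S2  S1 
 * S2   S2  S2 
(> = start, * = accepting)

start=S0; accept=S2; S0-a>S0; S0-b>S1; S1-a>S2; S1-b>S1; S2-a>S2; S2-b>S2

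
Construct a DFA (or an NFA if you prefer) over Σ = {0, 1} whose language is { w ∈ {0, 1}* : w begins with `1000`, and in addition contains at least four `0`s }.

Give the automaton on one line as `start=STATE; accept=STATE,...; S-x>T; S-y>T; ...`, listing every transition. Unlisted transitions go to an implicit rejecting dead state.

start=A; accept=L,M; A-0>B; A-1>C; B-0>D; B-1>B; C-0>E; C-1>F; D-0>G; D-1>D; E-0>H; E-1>B; F-0>B; F-1>F; G-0>I; G-1>G; H-0>J; H-1>D; I-0>K; I-1>I; J-0>L; J-1>J; K-0>K; K-1>K; L-0>M; L-1>L; M-0>M; M-1>M

Handle the two conditions separately and then intersect. The first has 6 states tracking whether the input so far still matches the prefix `1000`; the second has 6 states tracking the count of `0`s, saturating at 5. A product state is a pair (one from each), accepting exactly when both do.
A 13-state machine:
       0  1 
>  A   B  C 
   B   D  B 
   C   E  F 
   D   G  D 
   E   H  B 
   F   B  F 
   G   I  G 
   H   J  D 
   I   K  I 
   J   L  J 
   K   K  K 
 * L   M  L 
 * M   M  M 
(> = start, * = accepting)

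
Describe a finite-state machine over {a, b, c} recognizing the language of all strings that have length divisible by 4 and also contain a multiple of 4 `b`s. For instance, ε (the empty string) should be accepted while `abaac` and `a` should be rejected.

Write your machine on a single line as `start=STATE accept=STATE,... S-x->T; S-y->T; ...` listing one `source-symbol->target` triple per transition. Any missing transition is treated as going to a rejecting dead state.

start=q0; accept=q0; q0-a->q1; q0-b->q2; q0-c->q1; q1-a->q3; q1-b->q4; q1-c->q3; q2-a->q4; q2-b->q5; q2-c->q4; q3-a->q6; q3-b->q7; q3-c->q6; q4-a->q7; q4-b->q8; q4-c->q7; q5-a->q8; q5-b->q9; q5-c->q8; q6-a->q0; q6-b->q10; q6-c->q0; q7-a->q10; q7-b->q11; q7-c->q10; q8-a->q11; q8-b->q12; q8-c->q11; q9-a->q12; q9-b->q0; q9-c->q12; q10-a->q2; q10-b->q13; q10-c->q2; q11-a->q13; q11-b->q14; q11-c->q13; q12-a->q14; q12-b->q1; q12-c->q14; q13-a->q5; q13-b->q15; q13-c->q5; q14-a->q15; q14-b->q3; q14-c->q15; q15-a->q9; q15-b->q6; q15-c->q9

Build one automaton per condition and run them in lockstep. One (4 states) tracks the input length modulo 4; the other (4 states) tracks the count of `b`s modulo 4. Each combined state is a pair, one component from each; accept when both components accept.
16 states suffice.
          a    b    c  
>* q0     q1   q2   q1 
   q1     q3   q4   q3 
   q2     q4   q5   q4 
   q3     q6   q7   q6 
   q4     q7   q8   q7 
   q5     q8   q9   q8 
   q6     q0  q10   q0 
   q7    q10  q11  q10 
   q8    q11  q12  q11 
   q9    q12   q0  q12 
   q10    q2  q13   q2 
   q11   q13  q14  q13 
   q12   q14   q1  q14 
   q13    q5  q15   q5 
   q14   q15   q3  q15 
   q15    q9   q6   q9 
(> = start, * = accepting)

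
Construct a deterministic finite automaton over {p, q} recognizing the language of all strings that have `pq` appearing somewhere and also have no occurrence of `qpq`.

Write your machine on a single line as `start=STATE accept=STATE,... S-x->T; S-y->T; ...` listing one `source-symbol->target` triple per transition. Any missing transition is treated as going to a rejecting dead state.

Run two small machines in parallel and take their product. One (3 states) tracks whether and how much of `pq` has been seen; the other (4 states) tracks partial matches of the forbidden pattern `qpq`. Each combined state is a pair, one component from each; accept when both components accept.
8 states suffice.
        p   q  
>  s0   s1  s2 
   s1   s1  s3 
   s2   s4  s2 
 * s3   s5  s3 
   s4   s1  s6 
 * s5   s7  s6 
   s6   s6  s6 
 * s7   s7  s3 
(> = start, * = accepting)

start=s0; accept=s3,s5,s7; s0-p->s1; s0-q->s2; s1-p->s1; s1-q->s3; s2-p->s4; s2-q->s2; s3-p->s5; s3-q->s3; s4-p->s1; s4-q->s6; s5-p->s7; s5-q->s6; s6-p->s6; s6-q->s6; s7-p->s7; s7-q->s3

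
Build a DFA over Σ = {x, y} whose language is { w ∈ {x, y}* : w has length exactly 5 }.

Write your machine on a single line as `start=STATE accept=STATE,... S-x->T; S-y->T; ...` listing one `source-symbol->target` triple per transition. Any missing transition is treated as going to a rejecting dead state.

We only need to distinguish lengths 0, 1, …, 5, and '>5'. Chain q0 → q1 → q2 → q3 → q4 → q5 → q6 on every symbol, with q6 looping. Accepting states: {q5}.
With 7 states:
        x   y  
>  q0   q1  q1 
   q1   q2  q2 
   q2   q3  q3 
   q3   q4  q4 
   q4   q5  q5 
 * q5   q6  q6 
   q6   q6  q6 
(> = start, * = accepting)

start=q0; accept=q5; q0-x->q1; q0-y->q1; q1-x->q2; q1-y->q2; q2-x->q3; q2-y->q3; q3-x->q4; q3-y->q4; q4-x->q5; q4-y->q5; q5-x->q6; q5-y->q6; q6-x->q6; q6-y->q6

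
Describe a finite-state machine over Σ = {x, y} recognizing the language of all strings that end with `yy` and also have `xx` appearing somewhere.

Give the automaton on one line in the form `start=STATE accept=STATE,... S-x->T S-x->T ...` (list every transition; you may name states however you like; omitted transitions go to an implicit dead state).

Handle the two conditions separately and then intersect. The first has 3 states tracking how much of the suffix `yy` has currently been matched; the second has 3 states tracking whether and how much of `xx` has been seen. A product state is a pair (one from each), accepting exactly when both do. Minimizing collapses redundant product states.
        x   y  
>  q0   q1  q0 
   q1   q2  q0 
   q2   q2  q3 
   q3   q2  q4 
 * q4   q2  q4 
(> = start, * = accepting)

start=q0 accept=q4 q0-x->q1 q0-y->q0 q1-x->q2 q1-y->q0 q2-x->q2 q2-y->q3 q3-x->q2 q3-y->q4 q4-x->q2 q4-y->q4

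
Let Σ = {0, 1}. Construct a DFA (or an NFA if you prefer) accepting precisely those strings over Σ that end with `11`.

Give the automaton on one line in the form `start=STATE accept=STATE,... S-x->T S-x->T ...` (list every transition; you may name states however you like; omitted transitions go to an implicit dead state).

Remember how much of `11` the current input suffix matches. State S0 means no match yet; S1 means the last symbol is `1`; S2 means the last 2 symbols are `11`. Only S2 accepts. On a mismatch, fall back to the longest proper suffix that is still a prefix of `11`.
A 3-state machine:
        0   1  
>  S0   S0  S1 
   S1   S0  S2 
 * S2   S0  S2 
(> = start, * = accepting)

start=S0 accept=S2 S0-0->S0 S0-1->S1 S1-0->S0 S1-1->S2 S2-0->S0 S2-1->S2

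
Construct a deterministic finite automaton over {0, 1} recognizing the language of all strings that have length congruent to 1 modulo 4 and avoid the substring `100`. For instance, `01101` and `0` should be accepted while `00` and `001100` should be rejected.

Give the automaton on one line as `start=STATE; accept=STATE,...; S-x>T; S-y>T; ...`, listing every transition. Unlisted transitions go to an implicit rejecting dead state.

start=q0; accept=q1,q2,q12; q0-0>q1; q0-1>q2; q1-0>q3; q1-1>q4; q2-0>q5; q2-1>q4; q3-0>q6; q3-1>q7; q4-0>q8; q4-1>q7; q5-0>q9; q5-1>q7; q6-0>q0; q6-1>q10; q7-0>q11; q7-1>q10; q8-0>q9; q8-1>q10; q9-0>q9; q9-1>q9; q10-0>q12; q10-1>q2; q11-0>q9; q11-1>q2; q12-0>q9; q12-1>q4

Handle the two conditions separately and then intersect. The first has 4 states tracking the input length modulo 4; the second has 4 states tracking partial matches of the forbidden pattern `100`. A product state is a pair (one from each), accepting exactly when both do. After merging equivalent states the machine shrinks.
A 13-state machine:
          0    1  
>  q0     q1   q2 
 * q1     q3   q4 
 * q2     q5   q4 
   q3     q6   q7 
   q4     q8   q7 
   q5     q9   q7 
   q6     q0  q10 
   q7    q11  q10 
   q8     q9  q10 
   q9     q9   q9 
   q10   q12   q2 
   q11    q9   q2 
 * q12    q9   q4 
(> = start, * = accepting)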